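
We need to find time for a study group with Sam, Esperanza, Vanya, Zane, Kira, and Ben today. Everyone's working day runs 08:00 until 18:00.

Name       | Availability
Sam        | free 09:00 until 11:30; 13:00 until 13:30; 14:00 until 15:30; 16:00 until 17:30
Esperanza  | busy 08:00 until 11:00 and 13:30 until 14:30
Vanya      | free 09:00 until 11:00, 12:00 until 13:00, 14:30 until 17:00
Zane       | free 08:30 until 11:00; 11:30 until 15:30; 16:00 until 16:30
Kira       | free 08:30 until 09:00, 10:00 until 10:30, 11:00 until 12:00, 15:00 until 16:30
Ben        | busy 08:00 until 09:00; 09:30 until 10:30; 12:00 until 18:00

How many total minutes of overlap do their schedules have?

0

Sam free: 09:00-11:30, 13:00-13:30, 14:00-15:30, 16:00-17:30.
Esperanza free: 11:00-13:30, 14:30-18:00 (invert busy blocks within the working day).
Vanya free: 09:00-11:00, 12:00-13:00, 14:30-17:00.
Zane free: 08:30-11:00, 11:30-15:30, 16:00-16:30.
Kira free: 08:30-09:00, 10:00-10:30, 11:00-12:00, 15:00-16:30.
Ben free: 09:00-09:30, 10:30-12:00 (invert busy blocks within the working day).
Sam ∩ Esperanza: 11:00-11:30, 13:00-13:30, 14:30-15:30, 16:00-17:30.
Sam ∩ Esperanza ∩ Vanya: 14:30-15:30, 16:00-17:00.
Sam ∩ Esperanza ∩ Vanya ∩ Zane: 14:30-15:30, 16:00-16:30.
Sam ∩ Esperanza ∩ Vanya ∩ Zane ∩ Kira: 15:00-15:30, 16:00-16:30.
Sam ∩ Esperanza ∩ Vanya ∩ Zane ∩ Kira ∩ Ben: ∅.
There is no time when everyone is free.
There is no common window, so the total is 0 minutes.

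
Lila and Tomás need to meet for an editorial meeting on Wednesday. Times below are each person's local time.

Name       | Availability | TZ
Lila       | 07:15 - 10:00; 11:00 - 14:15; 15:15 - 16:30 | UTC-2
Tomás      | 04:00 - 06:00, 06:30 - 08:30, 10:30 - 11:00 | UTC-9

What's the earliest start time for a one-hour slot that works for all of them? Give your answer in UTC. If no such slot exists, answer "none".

Lila in UTC: 09:15-12:00, 13:00-16:15, 17:15-18:30 (add 2h to convert from UTC-2).
Tomás in UTC: 13:00-15:00, 15:30-17:30, 19:30-20:00 (add 9h to convert from UTC-9).
Lila ∩ Tomás: 13:00-15:00, 15:30-16:15, 17:15-17:30.
The first common window of at least 60 minutes is 13:00-15:00, so the earliest start is 13:00.

13:00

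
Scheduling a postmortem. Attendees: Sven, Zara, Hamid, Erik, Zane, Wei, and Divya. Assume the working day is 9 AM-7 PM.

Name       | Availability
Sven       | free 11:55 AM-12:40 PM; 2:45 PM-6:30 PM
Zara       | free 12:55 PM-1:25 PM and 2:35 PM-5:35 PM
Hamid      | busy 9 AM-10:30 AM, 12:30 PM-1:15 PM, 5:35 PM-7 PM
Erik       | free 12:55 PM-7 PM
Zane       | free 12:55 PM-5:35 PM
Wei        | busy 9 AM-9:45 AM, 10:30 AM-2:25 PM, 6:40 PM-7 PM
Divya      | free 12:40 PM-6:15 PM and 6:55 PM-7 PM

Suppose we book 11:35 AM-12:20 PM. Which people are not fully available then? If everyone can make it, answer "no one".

Divya, Erik, Sven, Wei, Zane, Zara

Sven free: 11:55-12:40, 14:45-18:30.
Zara free: 12:55-13:25, 14:35-17:35.
Hamid free: 10:30-12:30, 13:15-17:35 (invert busy blocks within the working day).
Erik free: 12:55-19:00.
Zane free: 12:55-17:35.
Wei free: 09:45-10:30, 14:25-18:40 (invert busy blocks within the working day).
Divya free: 12:40-18:15, 18:55-19:00.
Sven: not fully free for 11:35-12:20. Zara: not fully free for 11:35-12:20. Hamid: free for 11:35-12:20. Erik: not fully free for 11:35-12:20. Zane: not fully free for 11:35-12:20. Wei: not fully free for 11:35-12:20. Divya: not fully free for 11:35-12:20.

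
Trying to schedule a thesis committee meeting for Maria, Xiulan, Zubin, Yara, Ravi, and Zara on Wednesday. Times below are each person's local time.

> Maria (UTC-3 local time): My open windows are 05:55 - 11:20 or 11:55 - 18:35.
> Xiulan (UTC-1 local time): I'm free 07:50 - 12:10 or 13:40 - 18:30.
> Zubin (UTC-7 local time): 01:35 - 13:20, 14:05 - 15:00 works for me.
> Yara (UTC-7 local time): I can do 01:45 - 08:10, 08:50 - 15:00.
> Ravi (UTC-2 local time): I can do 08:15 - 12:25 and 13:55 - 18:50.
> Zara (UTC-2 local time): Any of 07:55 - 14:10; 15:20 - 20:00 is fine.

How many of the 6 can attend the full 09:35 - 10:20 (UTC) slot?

4

Maria in UTC: 08:55-14:20, 14:55-21:35 (add 3h to convert from UTC-3).
Xiulan in UTC: 08:50-13:10, 14:40-19:30 (add 1h to convert from UTC-1).
Zubin in UTC: 08:35-20:20, 21:05-22:00 (add 7h to convert from UTC-7).
Yara in UTC: 08:45-15:10, 15:50-22:00 (add 7h to convert from UTC-7).
Ravi in UTC: 10:15-14:25, 15:55-20:50 (add 2h to convert from UTC-2).
Zara in UTC: 09:55-16:10, 17:20-22:00 (add 2h to convert from UTC-2).
Maria, Xiulan, Zubin, and Yara can make the full 09:35-10:20 slot — that's 4.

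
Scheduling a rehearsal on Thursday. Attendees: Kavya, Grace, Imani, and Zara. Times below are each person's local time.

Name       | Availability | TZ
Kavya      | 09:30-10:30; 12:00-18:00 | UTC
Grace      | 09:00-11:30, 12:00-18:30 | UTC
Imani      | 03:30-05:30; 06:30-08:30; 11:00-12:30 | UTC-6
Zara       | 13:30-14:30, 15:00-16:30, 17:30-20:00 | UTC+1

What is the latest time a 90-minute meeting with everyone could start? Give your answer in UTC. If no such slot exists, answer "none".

none

Kavya in UTC: 09:30-10:30, 12:00-18:00.
Grace in UTC: 09:00-11:30, 12:00-18:30.
Imani in UTC: 09:30-11:30, 12:30-14:30, 17:00-18:30 (add 6h to convert from UTC-6).
Zara in UTC: 12:30-13:30, 14:00-15:30, 16:30-19:00 (subtract 1h to convert from UTC+1).
Kavya ∩ Grace: 09:30-10:30, 12:00-18:00.
Kavya ∩ Grace ∩ Imani: 09:30-10:30, 12:30-14:30, 17:00-18:00.
Kavya ∩ Grace ∩ Imani ∩ Zara: 12:30-13:30, 14:00-14:30, 17:00-18:00.
No common window is at least 90 minutes long.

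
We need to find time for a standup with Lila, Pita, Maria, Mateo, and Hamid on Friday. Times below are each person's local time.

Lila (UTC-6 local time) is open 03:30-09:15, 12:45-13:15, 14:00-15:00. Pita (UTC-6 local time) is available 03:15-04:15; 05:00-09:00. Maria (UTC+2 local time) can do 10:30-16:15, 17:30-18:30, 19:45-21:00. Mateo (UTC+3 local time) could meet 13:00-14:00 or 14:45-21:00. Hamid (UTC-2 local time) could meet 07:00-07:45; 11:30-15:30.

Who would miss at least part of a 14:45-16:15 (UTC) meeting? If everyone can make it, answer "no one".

Lila, Maria, Pita

Lila in UTC: 09:30-15:15, 18:45-19:15, 20:00-21:00 (add 6h to convert from UTC-6).
Pita in UTC: 09:15-10:15, 11:00-15:00 (add 6h to convert from UTC-6).
Maria in UTC: 08:30-14:15, 15:30-16:30, 17:45-19:00 (subtract 2h to convert from UTC+2).
Mateo in UTC: 10:00-11:00, 11:45-18:00 (subtract 3h to convert from UTC+3).
Hamid in UTC: 09:00-09:45, 13:30-17:30 (add 2h to convert from UTC-2).
Lila: not fully free for 14:45-16:15. Pita: not fully free for 14:45-16:15. Maria: not fully free for 14:45-16:15. Mateo: free for 14:45-16:15. Hamid: free for 14:45-16:15.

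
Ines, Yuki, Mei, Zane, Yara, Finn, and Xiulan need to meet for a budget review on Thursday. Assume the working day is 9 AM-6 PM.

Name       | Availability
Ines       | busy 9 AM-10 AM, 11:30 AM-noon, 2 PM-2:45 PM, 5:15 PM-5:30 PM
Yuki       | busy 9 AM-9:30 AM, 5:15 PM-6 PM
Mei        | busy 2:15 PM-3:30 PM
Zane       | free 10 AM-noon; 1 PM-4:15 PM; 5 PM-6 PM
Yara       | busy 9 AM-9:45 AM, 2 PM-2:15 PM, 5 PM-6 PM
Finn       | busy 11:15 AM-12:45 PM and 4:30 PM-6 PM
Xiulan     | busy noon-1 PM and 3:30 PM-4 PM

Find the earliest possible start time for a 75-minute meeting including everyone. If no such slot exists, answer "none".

10:00

Ines free: 10:00-11:30, 12:00-14:00, 14:45-17:15, 17:30-18:00 (invert busy blocks within the working day).
Yuki free: 09:30-17:15 (invert busy blocks within the working day).
Mei free: 09:00-14:15, 15:30-18:00 (invert busy blocks within the working day).
Zane free: 10:00-12:00, 13:00-16:15, 17:00-18:00.
Yara free: 09:45-14:00, 14:15-17:00 (invert busy blocks within the working day).
Finn free: 09:00-11:15, 12:45-16:30 (invert busy blocks within the working day).
Xiulan free: 09:00-12:00, 13:00-15:30, 16:00-18:00 (invert busy blocks within the working day).
Ines ∩ Yuki: 10:00-11:30, 12:00-14:00, 14:45-17:15.
Ines ∩ Yuki ∩ Mei: 10:00-11:30, 12:00-14:00, 15:30-17:15.
Ines ∩ Yuki ∩ Mei ∩ Zane: 10:00-11:30, 13:00-14:00, 15:30-16:15, 17:00-17:15.
Ines ∩ Yuki ∩ Mei ∩ Zane ∩ Yara: 10:00-11:30, 13:00-14:00, 15:30-16:15.
Ines ∩ Yuki ∩ Mei ∩ Zane ∩ Yara ∩ Finn: 10:00-11:15, 13:00-14:00, 15:30-16:15.
Ines ∩ Yuki ∩ Mei ∩ Zane ∩ Yara ∩ Finn ∩ Xiulan: 10:00-11:15, 13:00-14:00, 16:00-16:15.
The first common window of at least 75 minutes is 10:00-11:15, so the earliest start is 10:00.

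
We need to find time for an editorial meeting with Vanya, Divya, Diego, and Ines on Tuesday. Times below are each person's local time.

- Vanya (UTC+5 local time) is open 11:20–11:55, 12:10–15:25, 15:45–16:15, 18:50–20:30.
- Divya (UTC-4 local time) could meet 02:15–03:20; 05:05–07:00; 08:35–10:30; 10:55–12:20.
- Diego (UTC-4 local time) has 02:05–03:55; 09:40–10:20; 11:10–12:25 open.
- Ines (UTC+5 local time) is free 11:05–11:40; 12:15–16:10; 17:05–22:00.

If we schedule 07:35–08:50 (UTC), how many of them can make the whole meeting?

Vanya in UTC: 06:20-06:55, 07:10-10:25, 10:45-11:15, 13:50-15:30 (subtract 5h to convert from UTC+5).
Divya in UTC: 06:15-07:20, 09:05-11:00, 12:35-14:30, 14:55-16:20 (add 4h to convert from UTC-4).
Diego in UTC: 06:05-07:55, 13:40-14:20, 15:10-16:25 (add 4h to convert from UTC-4).
Ines in UTC: 06:05-06:40, 07:15-11:10, 12:05-17:00 (subtract 5h to convert from UTC+5).
Vanya and Ines can make the full 07:35-08:50 slot — that's 2.

2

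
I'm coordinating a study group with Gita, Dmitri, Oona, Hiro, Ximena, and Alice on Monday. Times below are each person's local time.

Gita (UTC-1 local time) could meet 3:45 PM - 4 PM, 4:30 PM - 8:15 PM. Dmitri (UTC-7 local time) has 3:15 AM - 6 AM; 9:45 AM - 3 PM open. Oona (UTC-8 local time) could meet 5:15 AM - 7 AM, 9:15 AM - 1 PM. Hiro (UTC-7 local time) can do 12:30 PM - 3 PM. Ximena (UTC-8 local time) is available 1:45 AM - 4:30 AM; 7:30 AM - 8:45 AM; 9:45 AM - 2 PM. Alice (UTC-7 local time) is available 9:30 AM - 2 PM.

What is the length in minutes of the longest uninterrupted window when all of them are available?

90

Gita in UTC: 16:45-17:00, 17:30-21:15 (add 1h to convert from UTC-1).
Dmitri in UTC: 10:15-13:00, 16:45-22:00 (add 7h to convert from UTC-7).
Oona in UTC: 13:15-15:00, 17:15-21:00 (add 8h to convert from UTC-8).
Hiro in UTC: 19:30-22:00 (add 7h to convert from UTC-7).
Ximena in UTC: 09:45-12:30, 15:30-16:45, 17:45-22:00 (add 8h to convert from UTC-8).
Alice in UTC: 16:30-21:00 (add 7h to convert from UTC-7).
Gita ∩ Dmitri: 16:45-17:00, 17:30-21:15.
Gita ∩ Dmitri ∩ Oona: 17:30-21:00.
Gita ∩ Dmitri ∩ Oona ∩ Hiro: 19:30-21:00.
Gita ∩ Dmitri ∩ Oona ∩ Hiro ∩ Ximena: 19:30-21:00.
Gita ∩ Dmitri ∩ Oona ∩ Hiro ∩ Ximena ∩ Alice: 19:30-21:00.
The longest is 19:30-21:00 at 90 minutes.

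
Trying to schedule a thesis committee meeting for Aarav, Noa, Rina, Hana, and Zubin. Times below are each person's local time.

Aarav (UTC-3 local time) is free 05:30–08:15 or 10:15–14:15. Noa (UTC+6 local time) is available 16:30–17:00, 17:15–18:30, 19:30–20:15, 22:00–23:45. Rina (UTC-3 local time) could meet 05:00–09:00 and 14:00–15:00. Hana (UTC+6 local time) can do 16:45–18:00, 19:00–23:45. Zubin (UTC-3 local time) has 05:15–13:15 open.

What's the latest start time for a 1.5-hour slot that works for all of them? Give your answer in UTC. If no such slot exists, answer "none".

none

Aarav in UTC: 08:30-11:15, 13:15-17:15 (add 3h to convert from UTC-3).
Noa in UTC: 10:30-11:00, 11:15-12:30, 13:30-14:15, 16:00-17:45 (subtract 6h to convert from UTC+6).
Rina in UTC: 08:00-12:00, 17:00-18:00 (add 3h to convert from UTC-3).
Hana in UTC: 10:45-12:00, 13:00-17:45 (subtract 6h to convert from UTC+6).
Zubin in UTC: 08:15-16:15 (add 3h to convert from UTC-3).
Aarav ∩ Noa: 10:30-11:00, 13:30-14:15, 16:00-17:15.
Aarav ∩ Noa ∩ Rina: 10:30-11:00, 17:00-17:15.
Aarav ∩ Noa ∩ Rina ∩ Hana: 10:45-11:00, 17:00-17:15.
Aarav ∩ Noa ∩ Rina ∩ Hana ∩ Zubin: 10:45-11:00.
Those are the intersection windows.
No common window is at least 90 minutes long.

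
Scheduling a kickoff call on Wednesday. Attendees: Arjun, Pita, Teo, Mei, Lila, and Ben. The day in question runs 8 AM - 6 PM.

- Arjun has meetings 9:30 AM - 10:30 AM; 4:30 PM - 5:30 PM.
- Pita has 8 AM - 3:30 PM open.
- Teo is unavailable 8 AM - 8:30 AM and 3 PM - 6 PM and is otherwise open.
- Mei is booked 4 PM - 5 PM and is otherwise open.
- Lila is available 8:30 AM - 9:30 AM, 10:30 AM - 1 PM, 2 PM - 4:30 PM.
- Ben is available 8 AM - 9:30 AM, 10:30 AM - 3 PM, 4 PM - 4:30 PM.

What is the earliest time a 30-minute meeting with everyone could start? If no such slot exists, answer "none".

08:30

Arjun free: 08:00-09:30, 10:30-16:30, 17:30-18:00 (invert busy blocks within the working day).
Pita free: 08:00-15:30.
Teo free: 08:30-15:00 (invert busy blocks within the working day).
Mei free: 08:00-16:00, 17:00-18:00 (invert busy blocks within the working day).
Lila free: 08:30-09:30, 10:30-13:00, 14:00-16:30.
Ben free: 08:00-09:30, 10:30-15:00, 16:00-16:30.
Arjun ∩ Pita: 08:00-09:30, 10:30-15:30.
Arjun ∩ Pita ∩ Teo: 08:30-09:30, 10:30-15:00.
Arjun ∩ Pita ∩ Teo ∩ Mei: 08:30-09:30, 10:30-15:00.
Arjun ∩ Pita ∩ Teo ∩ Mei ∩ Lila: 08:30-09:30, 10:30-13:00, 14:00-15:00.
Arjun ∩ Pita ∩ Teo ∩ Mei ∩ Lila ∩ Ben: 08:30-09:30, 10:30-13:00, 14:00-15:00.
So the common availability across everyone is 08:30-09:30, 10:30-13:00, 14:00-15:00.
The first common window of at least 30 minutes is 08:30-09:30, so the earliest start is 08:30.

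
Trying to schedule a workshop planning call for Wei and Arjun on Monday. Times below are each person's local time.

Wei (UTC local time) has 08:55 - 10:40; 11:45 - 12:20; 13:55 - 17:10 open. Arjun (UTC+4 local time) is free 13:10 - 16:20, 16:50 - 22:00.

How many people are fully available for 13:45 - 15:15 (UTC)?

1

Wei in UTC: 08:55-10:40, 11:45-12:20, 13:55-17:10.
Arjun in UTC: 09:10-12:20, 12:50-18:00 (subtract 4h to convert from UTC+4).
Arjun can make the full 13:45-15:15 slot — that's 1.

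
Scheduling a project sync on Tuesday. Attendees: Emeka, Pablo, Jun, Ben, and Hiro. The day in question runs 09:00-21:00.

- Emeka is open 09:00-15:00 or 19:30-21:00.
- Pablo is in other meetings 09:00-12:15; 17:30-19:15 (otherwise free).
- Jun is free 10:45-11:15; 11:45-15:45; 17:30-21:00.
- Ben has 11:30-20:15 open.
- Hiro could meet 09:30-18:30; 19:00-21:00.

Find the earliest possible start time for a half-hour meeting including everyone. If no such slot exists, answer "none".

12:15

Emeka free: 09:00-15:00, 19:30-21:00.
Pablo free: 12:15-17:30, 19:15-21:00 (invert busy blocks within the working day).
Jun free: 10:45-11:15, 11:45-15:45, 17:30-21:00.
Ben free: 11:30-20:15.
Hiro free: 09:30-18:30, 19:00-21:00.
Emeka ∩ Pablo: 12:15-15:00, 19:30-21:00.
Emeka ∩ Pablo ∩ Jun: 12:15-15:00, 19:30-21:00.
Emeka ∩ Pablo ∩ Jun ∩ Ben: 12:15-15:00, 19:30-20:15.
Emeka ∩ Pablo ∩ Jun ∩ Ben ∩ Hiro: 12:15-15:00, 19:30-20:15.
The first common window of at least 30 minutes is 12:15-15:00, so the earliest start is 12:15.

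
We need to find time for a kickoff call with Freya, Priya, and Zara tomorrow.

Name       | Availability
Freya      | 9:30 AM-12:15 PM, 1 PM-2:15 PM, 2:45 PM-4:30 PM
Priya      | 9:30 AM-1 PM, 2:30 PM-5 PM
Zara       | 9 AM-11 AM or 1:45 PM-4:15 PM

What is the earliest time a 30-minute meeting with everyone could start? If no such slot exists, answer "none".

Freya ∩ Priya: 09:30-12:15, 14:45-16:30.
Freya ∩ Priya ∩ Zara: 09:30-11:00, 14:45-16:15.
The first common window of at least 30 minutes is 09:30-11:00, so the earliest start is 09:30.

09:30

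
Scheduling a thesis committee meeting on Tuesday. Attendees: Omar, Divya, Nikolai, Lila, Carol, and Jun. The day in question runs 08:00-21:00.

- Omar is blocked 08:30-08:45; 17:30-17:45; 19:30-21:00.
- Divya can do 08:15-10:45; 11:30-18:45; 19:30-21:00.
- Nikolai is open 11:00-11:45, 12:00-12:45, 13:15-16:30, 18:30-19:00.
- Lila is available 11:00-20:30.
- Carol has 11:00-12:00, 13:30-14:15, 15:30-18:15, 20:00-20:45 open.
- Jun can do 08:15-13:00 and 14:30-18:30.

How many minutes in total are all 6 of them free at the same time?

Omar free: 08:00-08:30, 08:45-17:30, 17:45-19:30 (invert busy blocks within the working day).
Divya free: 08:15-10:45, 11:30-18:45, 19:30-21:00.
Nikolai free: 11:00-11:45, 12:00-12:45, 13:15-16:30, 18:30-19:00.
Lila free: 11:00-20:30.
Carol free: 11:00-12:00, 13:30-14:15, 15:30-18:15, 20:00-20:45.
Jun free: 08:15-13:00, 14:30-18:30.
Omar ∩ Divya: 08:15-08:30, 08:45-10:45, 11:30-17:30, 17:45-18:45.
Omar ∩ Divya ∩ Nikolai: 11:30-11:45, 12:00-12:45, 13:15-16:30, 18:30-18:45.
Omar ∩ Divya ∩ Nikolai ∩ Lila: 11:30-11:45, 12:00-12:45, 13:15-16:30, 18:30-18:45.
Omar ∩ Divya ∩ Nikolai ∩ Lila ∩ Carol: 11:30-11:45, 13:30-14:15, 15:30-16:30.
Omar ∩ Divya ∩ Nikolai ∩ Lila ∩ Carol ∩ Jun: 11:30-11:45, 15:30-16:30.
Summing the common windows: 15 + 60 = 75 minutes.

75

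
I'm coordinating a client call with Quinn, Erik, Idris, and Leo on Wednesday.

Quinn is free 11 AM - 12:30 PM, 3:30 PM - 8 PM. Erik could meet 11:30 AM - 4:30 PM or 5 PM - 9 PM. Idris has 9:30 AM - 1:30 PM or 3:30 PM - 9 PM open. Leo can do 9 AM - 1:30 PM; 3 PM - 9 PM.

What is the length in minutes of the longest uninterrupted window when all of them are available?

Quinn ∩ Erik: 11:30-12:30, 15:30-16:30, 17:00-20:00.
Quinn ∩ Erik ∩ Idris: 11:30-12:30, 15:30-16:30, 17:00-20:00.
Quinn ∩ Erik ∩ Idris ∩ Leo: 11:30-12:30, 15:30-16:30, 17:00-20:00.
The longest is 17:00-20:00 at 180 minutes.

180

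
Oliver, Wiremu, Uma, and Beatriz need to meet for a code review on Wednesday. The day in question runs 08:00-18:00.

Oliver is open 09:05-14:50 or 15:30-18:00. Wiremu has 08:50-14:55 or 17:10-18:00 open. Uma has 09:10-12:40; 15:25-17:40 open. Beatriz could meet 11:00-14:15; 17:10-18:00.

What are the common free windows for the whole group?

Oliver ∩ Wiremu: 09:05-14:50, 17:10-18:00.
Oliver ∩ Wiremu ∩ Uma: 09:10-12:40, 17:10-17:40.
Oliver ∩ Wiremu ∩ Uma ∩ Beatriz: 11:00-12:40, 17:10-17:40.
Those are the intersection windows.

11:00-12:40, 17:10-17:40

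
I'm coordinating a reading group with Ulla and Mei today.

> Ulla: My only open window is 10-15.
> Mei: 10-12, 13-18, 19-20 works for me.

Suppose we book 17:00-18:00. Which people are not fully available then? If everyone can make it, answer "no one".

Ulla: not fully free for 17:00-18:00. Mei: free for 17:00-18:00.

Ulla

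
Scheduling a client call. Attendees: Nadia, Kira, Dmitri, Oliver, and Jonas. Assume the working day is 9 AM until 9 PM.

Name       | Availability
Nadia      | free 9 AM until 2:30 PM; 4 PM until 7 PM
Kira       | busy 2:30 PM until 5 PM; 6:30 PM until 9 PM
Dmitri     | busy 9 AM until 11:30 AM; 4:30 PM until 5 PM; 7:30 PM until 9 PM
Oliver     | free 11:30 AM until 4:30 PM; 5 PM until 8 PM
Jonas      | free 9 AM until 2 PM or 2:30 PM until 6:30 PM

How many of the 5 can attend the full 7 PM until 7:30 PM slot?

Nadia free: 09:00-14:30, 16:00-19:00.
Kira free: 09:00-14:30, 17:00-18:30 (invert busy blocks within the working day).
Dmitri free: 11:30-16:30, 17:00-19:30 (invert busy blocks within the working day).
Oliver free: 11:30-16:30, 17:00-20:00.
Jonas free: 09:00-14:00, 14:30-18:30.
Dmitri and Oliver can make the full 19:00-19:30 slot — that's 2.

2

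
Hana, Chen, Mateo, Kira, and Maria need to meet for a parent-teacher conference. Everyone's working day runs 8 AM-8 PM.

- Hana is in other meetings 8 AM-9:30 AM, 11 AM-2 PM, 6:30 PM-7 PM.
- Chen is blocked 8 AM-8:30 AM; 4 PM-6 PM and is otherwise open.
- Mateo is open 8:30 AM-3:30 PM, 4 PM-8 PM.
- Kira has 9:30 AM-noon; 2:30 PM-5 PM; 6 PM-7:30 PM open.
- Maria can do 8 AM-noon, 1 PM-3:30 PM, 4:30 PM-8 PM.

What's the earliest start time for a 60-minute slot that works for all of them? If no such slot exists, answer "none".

09:30

Hana free: 09:30-11:00, 14:00-18:30, 19:00-20:00 (invert busy blocks within the working day).
Chen free: 08:30-16:00, 18:00-20:00 (invert busy blocks within the working day).
Mateo free: 08:30-15:30, 16:00-20:00.
Kira free: 09:30-12:00, 14:30-17:00, 18:00-19:30.
Maria free: 08:00-12:00, 13:00-15:30, 16:30-20:00.
Hana ∩ Chen: 09:30-11:00, 14:00-16:00, 18:00-18:30, 19:00-20:00.
Hana ∩ Chen ∩ Mateo: 09:30-11:00, 14:00-15:30, 18:00-18:30, 19:00-20:00.
Hana ∩ Chen ∩ Mateo ∩ Kira: 09:30-11:00, 14:30-15:30, 18:00-18:30, 19:00-19:30.
Hana ∩ Chen ∩ Mateo ∩ Kira ∩ Maria: 09:30-11:00, 14:30-15:30, 18:00-18:30, 19:00-19:30.
The first common window of at least 60 minutes is 09:30-11:00, so the earliest start is 09:30.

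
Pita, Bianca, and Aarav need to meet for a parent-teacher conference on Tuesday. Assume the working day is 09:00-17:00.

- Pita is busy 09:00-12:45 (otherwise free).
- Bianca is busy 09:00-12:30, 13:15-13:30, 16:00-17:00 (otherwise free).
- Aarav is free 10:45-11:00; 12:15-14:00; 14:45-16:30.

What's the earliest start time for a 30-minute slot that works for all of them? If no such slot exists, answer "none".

Pita free: 12:45-17:00 (invert busy blocks within the working day).
Bianca free: 12:30-13:15, 13:30-16:00 (invert busy blocks within the working day).
Aarav free: 10:45-11:00, 12:15-14:00, 14:45-16:30.
Pita ∩ Bianca: 12:45-13:15, 13:30-16:00.
Pita ∩ Bianca ∩ Aarav: 12:45-13:15, 13:30-14:00, 14:45-16:00.
The first common window of at least 30 minutes is 12:45-13:15, so the earliest start is 12:45.

12:45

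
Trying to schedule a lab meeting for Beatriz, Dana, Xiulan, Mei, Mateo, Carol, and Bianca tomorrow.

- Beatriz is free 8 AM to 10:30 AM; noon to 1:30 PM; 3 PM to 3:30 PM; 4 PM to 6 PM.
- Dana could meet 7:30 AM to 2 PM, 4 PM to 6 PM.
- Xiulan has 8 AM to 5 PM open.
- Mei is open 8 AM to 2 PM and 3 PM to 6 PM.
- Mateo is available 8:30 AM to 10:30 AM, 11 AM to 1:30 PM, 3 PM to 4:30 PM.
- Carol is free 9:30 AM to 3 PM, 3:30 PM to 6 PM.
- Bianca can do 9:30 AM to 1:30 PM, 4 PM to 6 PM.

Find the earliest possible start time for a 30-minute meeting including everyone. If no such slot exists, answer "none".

Beatriz ∩ Dana: 08:00-10:30, 12:00-13:30, 16:00-18:00.
Beatriz ∩ Dana ∩ Xiulan: 08:00-10:30, 12:00-13:30, 16:00-17:00.
Beatriz ∩ Dana ∩ Xiulan ∩ Mei: 08:00-10:30, 12:00-13:30, 16:00-17:00.
Beatriz ∩ Dana ∩ Xiulan ∩ Mei ∩ Mateo: 08:30-10:30, 12:00-13:30, 16:00-16:30.
Beatriz ∩ Dana ∩ Xiulan ∩ Mei ∩ Mateo ∩ Carol: 09:30-10:30, 12:00-13:30, 16:00-16:30.
Beatriz ∩ Dana ∩ Xiulan ∩ Mei ∩ Mateo ∩ Carol ∩ Bianca: 09:30-10:30, 12:00-13:30, 16:00-16:30.
The first common window of at least 30 minutes is 09:30-10:30, so the earliest start is 09:30.

09:30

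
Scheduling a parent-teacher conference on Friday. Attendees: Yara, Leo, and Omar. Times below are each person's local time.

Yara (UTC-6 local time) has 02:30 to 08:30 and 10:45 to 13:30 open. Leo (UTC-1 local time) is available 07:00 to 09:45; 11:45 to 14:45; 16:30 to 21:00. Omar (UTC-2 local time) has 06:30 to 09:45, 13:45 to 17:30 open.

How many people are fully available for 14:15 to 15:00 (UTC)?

Yara in UTC: 08:30-14:30, 16:45-19:30 (add 6h to convert from UTC-6).
Leo in UTC: 08:00-10:45, 12:45-15:45, 17:30-22:00 (add 1h to convert from UTC-1).
Omar in UTC: 08:30-11:45, 15:45-19:30 (add 2h to convert from UTC-2).
Leo can make the full 14:15-15:00 slot — that's 1.

1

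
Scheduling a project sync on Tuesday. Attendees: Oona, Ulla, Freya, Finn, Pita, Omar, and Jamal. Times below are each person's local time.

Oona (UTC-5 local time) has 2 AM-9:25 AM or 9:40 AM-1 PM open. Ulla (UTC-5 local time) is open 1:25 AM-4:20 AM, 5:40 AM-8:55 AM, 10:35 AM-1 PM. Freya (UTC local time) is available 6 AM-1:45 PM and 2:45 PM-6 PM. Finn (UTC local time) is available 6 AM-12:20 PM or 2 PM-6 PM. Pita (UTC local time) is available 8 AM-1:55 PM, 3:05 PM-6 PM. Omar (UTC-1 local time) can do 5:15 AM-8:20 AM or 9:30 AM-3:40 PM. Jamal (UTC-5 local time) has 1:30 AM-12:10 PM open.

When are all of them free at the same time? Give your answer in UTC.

Oona in UTC: 07:00-14:25, 14:40-18:00 (add 5h to convert from UTC-5).
Ulla in UTC: 06:25-09:20, 10:40-13:55, 15:35-18:00 (add 5h to convert from UTC-5).
Freya in UTC: 06:00-13:45, 14:45-18:00.
Finn in UTC: 06:00-12:20, 14:00-18:00.
Pita in UTC: 08:00-13:55, 15:05-18:00.
Omar in UTC: 06:15-09:20, 10:30-16:40 (add 1h to convert from UTC-1).
Jamal in UTC: 06:30-17:10 (add 5h to convert from UTC-5).
Oona ∩ Ulla: 07:00-09:20, 10:40-13:55, 15:35-18:00.
Oona ∩ Ulla ∩ Freya: 07:00-09:20, 10:40-13:45, 15:35-18:00.
Oona ∩ Ulla ∩ Freya ∩ Finn: 07:00-09:20, 10:40-12:20, 15:35-18:00.
Oona ∩ Ulla ∩ Freya ∩ Finn ∩ Pita: 08:00-09:20, 10:40-12:20, 15:35-18:00.
Oona ∩ Ulla ∩ Freya ∩ Finn ∩ Pita ∩ Omar: 08:00-09:20, 10:40-12:20, 15:35-16:40.
Oona ∩ Ulla ∩ Freya ∩ Finn ∩ Pita ∩ Omar ∩ Jamal: 08:00-09:20, 10:40-12:20, 15:35-16:40.

08:00-09:20, 10:40-12:20, 15:35-16:40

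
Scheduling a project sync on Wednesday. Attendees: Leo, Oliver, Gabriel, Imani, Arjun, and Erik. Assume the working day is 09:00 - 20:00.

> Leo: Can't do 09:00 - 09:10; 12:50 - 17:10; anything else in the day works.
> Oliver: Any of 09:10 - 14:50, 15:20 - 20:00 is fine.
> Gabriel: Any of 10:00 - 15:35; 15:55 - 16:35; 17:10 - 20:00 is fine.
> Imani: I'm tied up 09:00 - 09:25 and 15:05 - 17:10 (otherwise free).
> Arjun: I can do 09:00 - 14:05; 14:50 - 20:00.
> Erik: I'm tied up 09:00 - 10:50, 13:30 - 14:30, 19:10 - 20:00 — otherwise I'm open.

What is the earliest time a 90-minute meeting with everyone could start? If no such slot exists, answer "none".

Leo free: 09:10-12:50, 17:10-20:00 (invert busy blocks within the working day).
Oliver free: 09:10-14:50, 15:20-20:00.
Gabriel free: 10:00-15:35, 15:55-16:35, 17:10-20:00.
Imani free: 09:25-15:05, 17:10-20:00 (invert busy blocks within the working day).
Arjun free: 09:00-14:05, 14:50-20:00.
Erik free: 10:50-13:30, 14:30-19:10 (invert busy blocks within the working day).
Leo ∩ Oliver: 09:10-12:50, 17:10-20:00.
Leo ∩ Oliver ∩ Gabriel: 10:00-12:50, 17:10-20:00.
Leo ∩ Oliver ∩ Gabriel ∩ Imani: 10:00-12:50, 17:10-20:00.
Leo ∩ Oliver ∩ Gabriel ∩ Imani ∩ Arjun: 10:00-12:50, 17:10-20:00.
Leo ∩ Oliver ∩ Gabriel ∩ Imani ∩ Arjun ∩ Erik: 10:50-12:50, 17:10-19:10.
The first common window of at least 90 minutes is 10:50-12:50, so the earliest start is 10:50.

10:50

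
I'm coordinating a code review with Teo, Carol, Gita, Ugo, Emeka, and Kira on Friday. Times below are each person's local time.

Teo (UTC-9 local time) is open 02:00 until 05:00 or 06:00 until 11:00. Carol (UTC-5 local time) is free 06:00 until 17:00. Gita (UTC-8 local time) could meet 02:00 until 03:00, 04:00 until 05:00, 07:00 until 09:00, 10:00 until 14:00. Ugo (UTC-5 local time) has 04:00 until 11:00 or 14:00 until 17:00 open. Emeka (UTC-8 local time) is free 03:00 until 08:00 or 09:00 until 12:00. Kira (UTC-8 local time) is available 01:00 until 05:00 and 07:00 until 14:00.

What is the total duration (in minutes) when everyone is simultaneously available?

Teo in UTC: 11:00-14:00, 15:00-20:00 (add 9h to convert from UTC-9).
Carol in UTC: 11:00-22:00 (add 5h to convert from UTC-5).
Gita in UTC: 10:00-11:00, 12:00-13:00, 15:00-17:00, 18:00-22:00 (add 8h to convert from UTC-8).
Ugo in UTC: 09:00-16:00, 19:00-22:00 (add 5h to convert from UTC-5).
Emeka in UTC: 11:00-16:00, 17:00-20:00 (add 8h to convert from UTC-8).
Kira in UTC: 09:00-13:00, 15:00-22:00 (add 8h to convert from UTC-8).
Teo ∩ Carol: 11:00-14:00, 15:00-20:00.
Teo ∩ Carol ∩ Gita: 12:00-13:00, 15:00-17:00, 18:00-20:00.
Teo ∩ Carol ∩ Gita ∩ Ugo: 12:00-13:00, 15:00-16:00, 19:00-20:00.
Teo ∩ Carol ∩ Gita ∩ Ugo ∩ Emeka: 12:00-13:00, 15:00-16:00, 19:00-20:00.
Teo ∩ Carol ∩ Gita ∩ Ugo ∩ Emeka ∩ Kira: 12:00-13:00, 15:00-16:00, 19:00-20:00.
Those are the intersection windows.
Summing the common windows: 60 + 60 + 60 = 180 minutes.

180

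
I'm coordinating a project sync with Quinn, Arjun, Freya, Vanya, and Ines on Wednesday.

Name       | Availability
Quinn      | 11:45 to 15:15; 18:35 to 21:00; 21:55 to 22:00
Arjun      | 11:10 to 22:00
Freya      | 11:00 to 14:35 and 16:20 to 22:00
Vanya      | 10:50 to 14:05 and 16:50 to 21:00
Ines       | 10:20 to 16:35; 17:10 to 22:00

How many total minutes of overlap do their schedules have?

285

Quinn ∩ Arjun: 11:45-15:15, 18:35-21:00, 21:55-22:00.
Quinn ∩ Arjun ∩ Freya: 11:45-14:35, 18:35-21:00, 21:55-22:00.
Quinn ∩ Arjun ∩ Freya ∩ Vanya: 11:45-14:05, 18:35-21:00.
Quinn ∩ Arjun ∩ Freya ∩ Vanya ∩ Ines: 11:45-14:05, 18:35-21:00.
Summing the common windows: 140 + 145 = 285 minutes.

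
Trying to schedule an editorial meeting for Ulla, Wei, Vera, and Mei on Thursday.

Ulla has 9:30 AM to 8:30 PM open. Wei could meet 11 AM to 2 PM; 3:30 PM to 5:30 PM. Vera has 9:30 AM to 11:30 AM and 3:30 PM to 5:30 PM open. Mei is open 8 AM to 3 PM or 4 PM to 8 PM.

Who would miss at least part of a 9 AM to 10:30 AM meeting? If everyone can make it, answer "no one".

Ulla, Vera, Wei

Ulla: not fully free for 09:00-10:30. Wei: not fully free for 09:00-10:30. Vera: not fully free for 09:00-10:30. Mei: free for 09:00-10:30.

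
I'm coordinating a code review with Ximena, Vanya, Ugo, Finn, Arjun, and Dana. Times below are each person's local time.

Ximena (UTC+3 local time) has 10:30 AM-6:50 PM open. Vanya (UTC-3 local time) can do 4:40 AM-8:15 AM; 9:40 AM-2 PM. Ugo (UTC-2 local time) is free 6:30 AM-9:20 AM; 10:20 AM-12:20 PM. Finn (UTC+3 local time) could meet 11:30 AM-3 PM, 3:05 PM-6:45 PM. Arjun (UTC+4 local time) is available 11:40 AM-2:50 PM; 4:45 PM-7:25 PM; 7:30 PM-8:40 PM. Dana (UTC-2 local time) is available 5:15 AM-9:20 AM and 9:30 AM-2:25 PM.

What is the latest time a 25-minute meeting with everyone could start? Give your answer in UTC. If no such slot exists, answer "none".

13:55

Ximena in UTC: 07:30-15:50 (subtract 3h to convert from UTC+3).
Vanya in UTC: 07:40-11:15, 12:40-17:00 (add 3h to convert from UTC-3).
Ugo in UTC: 08:30-11:20, 12:20-14:20 (add 2h to convert from UTC-2).
Finn in UTC: 08:30-12:00, 12:05-15:45 (subtract 3h to convert from UTC+3).
Arjun in UTC: 07:40-10:50, 12:45-15:25, 15:30-16:40 (subtract 4h to convert from UTC+4).
Dana in UTC: 07:15-11:20, 11:30-16:25 (add 2h to convert from UTC-2).
Ximena ∩ Vanya: 07:40-11:15, 12:40-15:50.
Ximena ∩ Vanya ∩ Ugo: 08:30-11:15, 12:40-14:20.
Ximena ∩ Vanya ∩ Ugo ∩ Finn: 08:30-11:15, 12:40-14:20.
Ximena ∩ Vanya ∩ Ugo ∩ Finn ∩ Arjun: 08:30-10:50, 12:45-14:20.
Ximena ∩ Vanya ∩ Ugo ∩ Finn ∩ Arjun ∩ Dana: 08:30-10:50, 12:45-14:20.
Those are the intersection windows.
The last common window of at least 25 minutes is 12:45-14:20; a 25-minute meeting can start as late as 13:55 and still end by 14:20.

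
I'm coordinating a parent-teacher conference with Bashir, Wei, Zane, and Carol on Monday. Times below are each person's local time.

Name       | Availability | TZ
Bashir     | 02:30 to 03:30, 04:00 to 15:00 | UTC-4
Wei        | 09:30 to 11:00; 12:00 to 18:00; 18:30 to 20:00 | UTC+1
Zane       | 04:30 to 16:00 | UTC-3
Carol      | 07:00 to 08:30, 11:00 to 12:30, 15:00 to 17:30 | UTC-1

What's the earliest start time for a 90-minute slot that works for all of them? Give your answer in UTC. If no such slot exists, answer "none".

12:00

Bashir in UTC: 06:30-07:30, 08:00-19:00 (add 4h to convert from UTC-4).
Wei in UTC: 08:30-10:00, 11:00-17:00, 17:30-19:00 (subtract 1h to convert from UTC+1).
Zane in UTC: 07:30-19:00 (add 3h to convert from UTC-3).
Carol in UTC: 08:00-09:30, 12:00-13:30, 16:00-18:30 (add 1h to convert from UTC-1).
Bashir ∩ Wei: 08:30-10:00, 11:00-17:00, 17:30-19:00.
Bashir ∩ Wei ∩ Zane: 08:30-10:00, 11:00-17:00, 17:30-19:00.
Bashir ∩ Wei ∩ Zane ∩ Carol: 08:30-09:30, 12:00-13:30, 16:00-17:00, 17:30-18:30.
The first common window of at least 90 minutes is 12:00-13:30, so the earliest start is 12:00.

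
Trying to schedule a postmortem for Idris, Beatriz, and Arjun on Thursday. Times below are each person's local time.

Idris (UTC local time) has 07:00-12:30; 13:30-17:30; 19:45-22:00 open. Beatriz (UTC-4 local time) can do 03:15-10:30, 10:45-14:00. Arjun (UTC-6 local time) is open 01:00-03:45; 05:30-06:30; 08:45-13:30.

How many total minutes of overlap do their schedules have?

Idris in UTC: 07:00-12:30, 13:30-17:30, 19:45-22:00.
Beatriz in UTC: 07:15-14:30, 14:45-18:00 (add 4h to convert from UTC-4).
Arjun in UTC: 07:00-09:45, 11:30-12:30, 14:45-19:30 (add 6h to convert from UTC-6).
Idris ∩ Beatriz: 07:15-12:30, 13:30-14:30, 14:45-17:30.
Idris ∩ Beatriz ∩ Arjun: 07:15-09:45, 11:30-12:30, 14:45-17:30.
So the common availability across everyone is 07:15-09:45, 11:30-12:30, 14:45-17:30.
Summing the common windows: 150 + 60 + 165 = 375 minutes.

375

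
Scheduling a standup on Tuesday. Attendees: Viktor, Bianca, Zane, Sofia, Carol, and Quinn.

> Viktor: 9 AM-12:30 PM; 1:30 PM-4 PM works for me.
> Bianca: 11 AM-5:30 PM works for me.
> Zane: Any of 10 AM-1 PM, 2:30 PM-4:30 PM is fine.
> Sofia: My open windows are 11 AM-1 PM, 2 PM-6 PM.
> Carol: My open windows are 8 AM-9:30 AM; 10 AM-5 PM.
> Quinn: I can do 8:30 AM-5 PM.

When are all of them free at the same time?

11:00-12:30, 14:30-16:00

Viktor ∩ Bianca: 11:00-12:30, 13:30-16:00.
Viktor ∩ Bianca ∩ Zane: 11:00-12:30, 14:30-16:00.
Viktor ∩ Bianca ∩ Zane ∩ Sofia: 11:00-12:30, 14:30-16:00.
Viktor ∩ Bianca ∩ Zane ∩ Sofia ∩ Carol: 11:00-12:30, 14:30-16:00.
Viktor ∩ Bianca ∩ Zane ∩ Sofia ∩ Carol ∩ Quinn: 11:00-12:30, 14:30-16:00.
So the common availability across everyone is 11:00-12:30, 14:30-16:00.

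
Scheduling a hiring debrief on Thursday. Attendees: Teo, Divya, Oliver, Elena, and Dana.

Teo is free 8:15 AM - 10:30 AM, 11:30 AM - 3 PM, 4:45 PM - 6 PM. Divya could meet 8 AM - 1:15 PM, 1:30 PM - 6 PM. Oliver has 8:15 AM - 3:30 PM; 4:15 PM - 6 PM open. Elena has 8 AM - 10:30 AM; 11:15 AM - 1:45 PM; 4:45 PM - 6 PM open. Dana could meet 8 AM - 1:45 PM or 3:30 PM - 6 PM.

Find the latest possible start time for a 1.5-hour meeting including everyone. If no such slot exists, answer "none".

11:45

Teo ∩ Divya: 08:15-10:30, 11:30-13:15, 13:30-15:00, 16:45-18:00.
Teo ∩ Divya ∩ Oliver: 08:15-10:30, 11:30-13:15, 13:30-15:00, 16:45-18:00.
Teo ∩ Divya ∩ Oliver ∩ Elena: 08:15-10:30, 11:30-13:15, 13:30-13:45, 16:45-18:00.
Teo ∩ Divya ∩ Oliver ∩ Elena ∩ Dana: 08:15-10:30, 11:30-13:15, 13:30-13:45, 16:45-18:00.
The last common window of at least 90 minutes is 11:30-13:15; a 90-minute meeting can start as late as 11:45 and still end by 13:15.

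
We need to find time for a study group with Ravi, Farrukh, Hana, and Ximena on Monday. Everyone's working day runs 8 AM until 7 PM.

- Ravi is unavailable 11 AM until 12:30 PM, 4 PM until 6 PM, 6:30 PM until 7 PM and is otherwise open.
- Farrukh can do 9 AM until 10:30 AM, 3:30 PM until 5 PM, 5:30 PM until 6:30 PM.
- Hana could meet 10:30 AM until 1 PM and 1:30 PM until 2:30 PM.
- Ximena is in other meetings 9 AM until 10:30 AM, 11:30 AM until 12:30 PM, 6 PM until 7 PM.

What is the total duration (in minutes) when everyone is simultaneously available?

Ravi free: 08:00-11:00, 12:30-16:00, 18:00-18:30 (invert busy blocks within the working day).
Farrukh free: 09:00-10:30, 15:30-17:00, 17:30-18:30.
Hana free: 10:30-13:00, 13:30-14:30.
Ximena free: 08:00-09:00, 10:30-11:30, 12:30-18:00 (invert busy blocks within the working day).
Ravi ∩ Farrukh: 09:00-10:30, 15:30-16:00, 18:00-18:30.
Ravi ∩ Farrukh ∩ Hana: ∅.
Ravi ∩ Farrukh ∩ Hana ∩ Ximena: ∅.
There is no time when everyone is free.
There is no common window, so the total is 0 minutes.

0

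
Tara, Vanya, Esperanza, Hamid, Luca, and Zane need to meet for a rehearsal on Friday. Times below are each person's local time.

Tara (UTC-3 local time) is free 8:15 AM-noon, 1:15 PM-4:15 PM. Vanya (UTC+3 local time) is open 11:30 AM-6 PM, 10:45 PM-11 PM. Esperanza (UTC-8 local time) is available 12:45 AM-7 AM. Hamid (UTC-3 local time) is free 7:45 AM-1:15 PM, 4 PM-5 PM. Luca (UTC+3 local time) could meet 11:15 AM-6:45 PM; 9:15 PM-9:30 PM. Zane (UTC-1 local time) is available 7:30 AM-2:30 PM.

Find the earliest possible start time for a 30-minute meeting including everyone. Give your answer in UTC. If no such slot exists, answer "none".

Tara in UTC: 11:15-15:00, 16:15-19:15 (add 3h to convert from UTC-3).
Vanya in UTC: 08:30-15:00, 19:45-20:00 (subtract 3h to convert from UTC+3).
Esperanza in UTC: 08:45-15:00 (add 8h to convert from UTC-8).
Hamid in UTC: 10:45-16:15, 19:00-20:00 (add 3h to convert from UTC-3).
Luca in UTC: 08:15-15:45, 18:15-18:30 (subtract 3h to convert from UTC+3).
Zane in UTC: 08:30-15:30 (add 1h to convert from UTC-1).
Tara ∩ Vanya: 11:15-15:00.
Tara ∩ Vanya ∩ Esperanza: 11:15-15:00.
Tara ∩ Vanya ∩ Esperanza ∩ Hamid: 11:15-15:00.
Tara ∩ Vanya ∩ Esperanza ∩ Hamid ∩ Luca: 11:15-15:00.
Tara ∩ Vanya ∩ Esperanza ∩ Hamid ∩ Luca ∩ Zane: 11:15-15:00.
Those are the intersection windows.
The first common window of at least 30 minutes is 11:15-15:00, so the earliest start is 11:15.

11:15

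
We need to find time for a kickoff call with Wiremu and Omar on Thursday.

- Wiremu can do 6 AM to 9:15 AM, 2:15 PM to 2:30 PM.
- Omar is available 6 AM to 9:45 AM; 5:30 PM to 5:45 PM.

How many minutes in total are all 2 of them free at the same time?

Wiremu ∩ Omar: 06:00-09:15.
That's a single block of 195 minutes.

195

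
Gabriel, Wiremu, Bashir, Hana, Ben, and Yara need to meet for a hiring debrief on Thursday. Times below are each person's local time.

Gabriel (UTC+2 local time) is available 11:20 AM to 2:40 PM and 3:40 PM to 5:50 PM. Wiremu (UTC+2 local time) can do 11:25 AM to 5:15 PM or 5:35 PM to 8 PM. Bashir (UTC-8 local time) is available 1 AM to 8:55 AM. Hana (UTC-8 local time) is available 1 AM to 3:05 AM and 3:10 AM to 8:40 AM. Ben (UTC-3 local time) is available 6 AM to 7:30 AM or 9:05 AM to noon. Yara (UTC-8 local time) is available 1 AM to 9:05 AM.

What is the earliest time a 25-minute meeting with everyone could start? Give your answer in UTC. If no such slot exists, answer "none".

Gabriel in UTC: 09:20-12:40, 13:40-15:50 (subtract 2h to convert from UTC+2).
Wiremu in UTC: 09:25-15:15, 15:35-18:00 (subtract 2h to convert from UTC+2).
Bashir in UTC: 09:00-16:55 (add 8h to convert from UTC-8).
Hana in UTC: 09:00-11:05, 11:10-16:40 (add 8h to convert from UTC-8).
Ben in UTC: 09:00-10:30, 12:05-15:00 (add 3h to convert from UTC-3).
Yara in UTC: 09:00-17:05 (add 8h to convert from UTC-8).
Gabriel ∩ Wiremu: 09:25-12:40, 13:40-15:15, 15:35-15:50.
Gabriel ∩ Wiremu ∩ Bashir: 09:25-12:40, 13:40-15:15, 15:35-15:50.
Gabriel ∩ Wiremu ∩ Bashir ∩ Hana: 09:25-11:05, 11:10-12:40, 13:40-15:15, 15:35-15:50.
Gabriel ∩ Wiremu ∩ Bashir ∩ Hana ∩ Ben: 09:25-10:30, 12:05-12:40, 13:40-15:00.
Gabriel ∩ Wiremu ∩ Bashir ∩ Hana ∩ Ben ∩ Yara: 09:25-10:30, 12:05-12:40, 13:40-15:00.
So the common availability across everyone is 09:25-10:30, 12:05-12:40, 13:40-15:00.
The first common window of at least 25 minutes is 09:25-10:30, so the earliest start is 09:25.

09:25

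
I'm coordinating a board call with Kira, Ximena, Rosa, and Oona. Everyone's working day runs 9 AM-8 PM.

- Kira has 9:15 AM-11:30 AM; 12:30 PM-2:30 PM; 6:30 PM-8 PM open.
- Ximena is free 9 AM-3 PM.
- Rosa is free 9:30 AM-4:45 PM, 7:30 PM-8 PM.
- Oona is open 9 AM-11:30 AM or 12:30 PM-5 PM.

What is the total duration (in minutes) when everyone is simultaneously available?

Kira ∩ Ximena: 09:15-11:30, 12:30-14:30.
Kira ∩ Ximena ∩ Rosa: 09:30-11:30, 12:30-14:30.
Kira ∩ Ximena ∩ Rosa ∩ Oona: 09:30-11:30, 12:30-14:30.
Summing the common windows: 120 + 120 = 240 minutes.

240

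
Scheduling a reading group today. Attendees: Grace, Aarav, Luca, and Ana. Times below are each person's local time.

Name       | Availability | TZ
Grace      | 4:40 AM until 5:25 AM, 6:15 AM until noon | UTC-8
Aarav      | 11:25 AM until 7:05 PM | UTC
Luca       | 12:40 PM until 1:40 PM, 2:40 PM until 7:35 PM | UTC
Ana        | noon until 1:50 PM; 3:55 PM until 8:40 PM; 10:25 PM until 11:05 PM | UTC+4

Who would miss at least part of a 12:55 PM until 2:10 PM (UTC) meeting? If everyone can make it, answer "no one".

Grace, Luca

Grace in UTC: 12:40-13:25, 14:15-20:00 (add 8h to convert from UTC-8).
Aarav in UTC: 11:25-19:05.
Luca in UTC: 12:40-13:40, 14:40-19:35.
Ana in UTC: 08:00-09:50, 11:55-16:40, 18:25-19:05 (subtract 4h to convert from UTC+4).
Grace: not fully free for 12:55-14:10. Aarav: free for 12:55-14:10. Luca: not fully free for 12:55-14:10. Ana: free for 12:55-14:10.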